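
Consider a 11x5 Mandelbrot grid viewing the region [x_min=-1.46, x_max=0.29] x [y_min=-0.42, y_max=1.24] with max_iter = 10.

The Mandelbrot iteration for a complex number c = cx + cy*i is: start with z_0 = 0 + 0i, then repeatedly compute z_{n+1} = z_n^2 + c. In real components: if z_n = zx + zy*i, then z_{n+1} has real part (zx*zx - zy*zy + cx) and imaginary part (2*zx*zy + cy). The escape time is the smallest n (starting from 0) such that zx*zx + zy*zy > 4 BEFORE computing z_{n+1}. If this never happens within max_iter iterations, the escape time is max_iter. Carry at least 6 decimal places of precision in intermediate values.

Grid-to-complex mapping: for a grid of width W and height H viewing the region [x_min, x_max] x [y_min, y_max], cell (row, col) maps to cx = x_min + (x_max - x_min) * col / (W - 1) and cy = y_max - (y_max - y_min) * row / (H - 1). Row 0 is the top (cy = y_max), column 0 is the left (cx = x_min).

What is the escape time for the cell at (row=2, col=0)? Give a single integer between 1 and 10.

z_0 = 0 + 0i, c = -1.4600 + 0.4100i
Iter 1: z = -1.4600 + 0.4100i, |z|^2 = 2.2997
Iter 2: z = 0.5035 + -0.7872i, |z|^2 = 0.8732
Iter 3: z = -1.8262 + -0.3827i, |z|^2 = 3.4814
Iter 4: z = 1.7284 + 1.8078i, |z|^2 = 6.2556
Escaped at iteration 4

Answer: 4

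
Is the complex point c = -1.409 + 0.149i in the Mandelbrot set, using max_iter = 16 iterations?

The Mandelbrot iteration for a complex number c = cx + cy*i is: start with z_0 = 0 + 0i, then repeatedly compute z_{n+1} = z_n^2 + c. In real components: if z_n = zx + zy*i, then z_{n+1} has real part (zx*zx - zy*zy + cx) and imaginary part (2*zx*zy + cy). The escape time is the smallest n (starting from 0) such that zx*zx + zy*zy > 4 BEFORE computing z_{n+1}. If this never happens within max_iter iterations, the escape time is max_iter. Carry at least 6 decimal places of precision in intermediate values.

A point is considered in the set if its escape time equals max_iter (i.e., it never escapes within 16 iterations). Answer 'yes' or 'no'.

Answer: no

Derivation:
z_0 = 0 + 0i, c = -1.4090 + 0.1490i
Iter 1: z = -1.4090 + 0.1490i, |z|^2 = 2.0075
Iter 2: z = 0.5541 + -0.2709i, |z|^2 = 0.3804
Iter 3: z = -1.1754 + -0.1512i, |z|^2 = 1.4044
Iter 4: z = -0.0504 + 0.5044i, |z|^2 = 0.2569
Iter 5: z = -1.6609 + 0.0982i, |z|^2 = 2.7681
Iter 6: z = 1.3398 + -0.1772i, |z|^2 = 1.8266
Iter 7: z = 0.3548 + -0.3259i, |z|^2 = 0.2321
Iter 8: z = -1.3893 + -0.0822i, |z|^2 = 1.9369
Iter 9: z = 0.5144 + 0.3775i, |z|^2 = 0.4071
Iter 10: z = -1.2869 + 0.5373i, |z|^2 = 1.9447
Iter 11: z = -0.0417 + -1.2339i, |z|^2 = 1.5244
Iter 12: z = -2.9299 + 0.2520i, |z|^2 = 8.6476
Escaped at iteration 12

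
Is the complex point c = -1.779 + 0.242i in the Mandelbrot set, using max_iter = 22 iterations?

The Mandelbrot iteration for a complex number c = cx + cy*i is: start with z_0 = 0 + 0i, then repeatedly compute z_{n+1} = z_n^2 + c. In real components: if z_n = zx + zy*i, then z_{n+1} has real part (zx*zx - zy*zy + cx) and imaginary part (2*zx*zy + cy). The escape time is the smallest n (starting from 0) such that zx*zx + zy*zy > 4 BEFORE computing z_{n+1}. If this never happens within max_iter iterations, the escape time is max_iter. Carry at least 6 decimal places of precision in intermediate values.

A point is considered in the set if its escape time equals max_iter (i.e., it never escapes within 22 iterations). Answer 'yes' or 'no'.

z_0 = 0 + 0i, c = -1.7790 + 0.2420i
Iter 1: z = -1.7790 + 0.2420i, |z|^2 = 3.2234
Iter 2: z = 1.3273 + -0.6190i, |z|^2 = 2.1449
Iter 3: z = -0.4005 + -1.4013i, |z|^2 = 2.1240
Iter 4: z = -3.5821 + 1.3645i, |z|^2 = 14.6934
Escaped at iteration 4

Answer: no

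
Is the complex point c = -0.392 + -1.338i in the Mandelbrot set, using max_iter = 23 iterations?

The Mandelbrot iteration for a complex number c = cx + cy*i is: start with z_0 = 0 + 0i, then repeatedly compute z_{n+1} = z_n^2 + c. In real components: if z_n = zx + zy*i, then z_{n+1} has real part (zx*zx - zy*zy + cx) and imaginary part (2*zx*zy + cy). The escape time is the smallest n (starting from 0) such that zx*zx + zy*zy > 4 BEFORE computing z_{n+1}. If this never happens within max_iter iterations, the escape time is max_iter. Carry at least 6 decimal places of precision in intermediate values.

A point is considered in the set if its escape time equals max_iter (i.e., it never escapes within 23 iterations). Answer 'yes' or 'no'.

Answer: no

Derivation:
z_0 = 0 + 0i, c = -0.3920 + -1.3380i
Iter 1: z = -0.3920 + -1.3380i, |z|^2 = 1.9439
Iter 2: z = -2.0286 + -0.2890i, |z|^2 = 4.1987
Escaped at iteration 2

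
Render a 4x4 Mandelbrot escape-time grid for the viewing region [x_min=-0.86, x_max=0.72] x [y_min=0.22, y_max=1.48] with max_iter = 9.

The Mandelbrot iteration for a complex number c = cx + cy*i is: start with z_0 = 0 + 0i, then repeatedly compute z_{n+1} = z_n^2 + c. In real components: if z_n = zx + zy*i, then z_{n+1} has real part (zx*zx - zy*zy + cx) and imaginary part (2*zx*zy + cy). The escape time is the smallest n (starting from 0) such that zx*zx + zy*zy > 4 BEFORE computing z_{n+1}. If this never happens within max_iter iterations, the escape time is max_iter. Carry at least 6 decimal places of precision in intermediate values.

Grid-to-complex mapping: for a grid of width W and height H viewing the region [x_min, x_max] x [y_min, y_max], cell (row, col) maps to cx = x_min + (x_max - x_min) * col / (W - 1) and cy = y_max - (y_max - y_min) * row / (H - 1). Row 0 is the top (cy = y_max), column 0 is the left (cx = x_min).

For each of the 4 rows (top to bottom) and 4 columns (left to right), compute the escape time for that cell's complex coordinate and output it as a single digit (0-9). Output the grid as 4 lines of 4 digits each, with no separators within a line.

Answer: 2222
3442
5993
9993

Derivation:
(row=0, col=0): c = -0.8600 + 1.4800i → escape time 2
(row=0, col=1): c = -0.3333 + 1.4800i → escape time 2
(row=0, col=2): c = 0.1933 + 1.4800i → escape time 2
(row=0, col=3): c = 0.7200 + 1.4800i → escape time 2
(row=1, col=0): c = -0.8600 + 1.0600i → escape time 3
(row=1, col=1): c = -0.3333 + 1.0600i → escape time 4
(row=1, col=2): c = 0.1933 + 1.0600i → escape time 4
(row=1, col=3): c = 0.7200 + 1.0600i → escape time 2
(row=2, col=0): c = -0.8600 + 0.6400i → escape time 5
(row=2, col=1): c = -0.3333 + 0.6400i → escape time 9
(row=2, col=2): c = 0.1933 + 0.6400i → escape time 9
(row=2, col=3): c = 0.7200 + 0.6400i → escape time 3
(row=3, col=0): c = -0.8600 + 0.2200i → escape time 9
(row=3, col=1): c = -0.3333 + 0.2200i → escape time 9
(row=3, col=2): c = 0.1933 + 0.2200i → escape time 9
(row=3, col=3): c = 0.7200 + 0.2200i → escape time 3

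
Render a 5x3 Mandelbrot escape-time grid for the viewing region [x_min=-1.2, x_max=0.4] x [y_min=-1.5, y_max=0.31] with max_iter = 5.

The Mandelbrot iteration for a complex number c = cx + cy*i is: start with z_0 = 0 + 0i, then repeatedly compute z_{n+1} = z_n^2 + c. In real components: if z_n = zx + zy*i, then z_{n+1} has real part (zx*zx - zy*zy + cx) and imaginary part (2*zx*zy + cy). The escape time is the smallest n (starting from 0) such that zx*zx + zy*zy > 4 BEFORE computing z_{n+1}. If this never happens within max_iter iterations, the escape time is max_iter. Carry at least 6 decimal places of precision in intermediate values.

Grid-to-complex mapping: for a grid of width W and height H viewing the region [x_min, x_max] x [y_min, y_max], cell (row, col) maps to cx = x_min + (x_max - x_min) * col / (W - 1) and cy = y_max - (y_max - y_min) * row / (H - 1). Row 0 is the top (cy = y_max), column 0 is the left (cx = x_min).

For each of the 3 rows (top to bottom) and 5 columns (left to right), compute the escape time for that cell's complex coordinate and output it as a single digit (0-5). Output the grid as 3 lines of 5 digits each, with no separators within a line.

Answer: 55555
35555
22222

Derivation:
(row=0, col=0): c = -1.2000 + 0.3100i → escape time 5
(row=0, col=1): c = -0.8000 + 0.3100i → escape time 5
(row=0, col=2): c = -0.4000 + 0.3100i → escape time 5
(row=0, col=3): c = 0.0000 + 0.3100i → escape time 5
(row=0, col=4): c = 0.4000 + 0.3100i → escape time 5
(row=1, col=0): c = -1.2000 + -0.5950i → escape time 3
(row=1, col=1): c = -0.8000 + -0.5950i → escape time 5
(row=1, col=2): c = -0.4000 + -0.5950i → escape time 5
(row=1, col=3): c = 0.0000 + -0.5950i → escape time 5
(row=1, col=4): c = 0.4000 + -0.5950i → escape time 5
(row=2, col=0): c = -1.2000 + -1.5000i → escape time 2
(row=2, col=1): c = -0.8000 + -1.5000i → escape time 2
(row=2, col=2): c = -0.4000 + -1.5000i → escape time 2
(row=2, col=3): c = 0.0000 + -1.5000i → escape time 2
(row=2, col=4): c = 0.4000 + -1.5000i → escape time 2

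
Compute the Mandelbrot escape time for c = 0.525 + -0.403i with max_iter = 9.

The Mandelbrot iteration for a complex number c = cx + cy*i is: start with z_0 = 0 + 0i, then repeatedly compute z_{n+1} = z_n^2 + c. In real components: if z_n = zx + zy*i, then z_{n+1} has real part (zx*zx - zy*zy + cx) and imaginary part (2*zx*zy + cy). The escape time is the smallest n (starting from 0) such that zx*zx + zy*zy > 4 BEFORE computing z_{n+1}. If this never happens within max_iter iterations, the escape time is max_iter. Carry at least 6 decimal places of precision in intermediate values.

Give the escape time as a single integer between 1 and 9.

z_0 = 0 + 0i, c = 0.5250 + -0.4030i
Iter 1: z = 0.5250 + -0.4030i, |z|^2 = 0.4380
Iter 2: z = 0.6382 + -0.8262i, |z|^2 = 1.0898
Iter 3: z = 0.2498 + -1.4575i, |z|^2 = 2.1868
Iter 4: z = -1.5370 + -1.1312i, |z|^2 = 3.6418
Iter 5: z = 1.6078 + 3.0742i, |z|^2 = 12.0354
Escaped at iteration 5

Answer: 5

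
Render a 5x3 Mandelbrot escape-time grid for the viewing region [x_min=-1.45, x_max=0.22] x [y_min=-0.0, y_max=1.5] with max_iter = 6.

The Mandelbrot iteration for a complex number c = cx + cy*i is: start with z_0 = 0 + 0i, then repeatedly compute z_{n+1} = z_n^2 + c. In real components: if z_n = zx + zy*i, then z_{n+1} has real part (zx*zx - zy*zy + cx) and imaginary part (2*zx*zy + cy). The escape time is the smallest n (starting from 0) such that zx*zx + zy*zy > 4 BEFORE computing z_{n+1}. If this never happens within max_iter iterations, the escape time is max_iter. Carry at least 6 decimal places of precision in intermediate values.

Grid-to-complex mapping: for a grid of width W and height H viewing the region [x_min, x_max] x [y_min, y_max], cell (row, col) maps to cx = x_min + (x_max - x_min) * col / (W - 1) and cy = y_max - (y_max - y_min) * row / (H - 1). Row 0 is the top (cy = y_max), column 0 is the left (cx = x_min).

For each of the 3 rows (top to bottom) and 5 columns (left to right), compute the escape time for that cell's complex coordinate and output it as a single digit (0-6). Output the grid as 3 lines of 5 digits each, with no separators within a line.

Answer: 12222
33566
66666

Derivation:
(row=0, col=0): c = -1.4500 + 1.5000i → escape time 1
(row=0, col=1): c = -1.0325 + 1.5000i → escape time 2
(row=0, col=2): c = -0.6150 + 1.5000i → escape time 2
(row=0, col=3): c = -0.1975 + 1.5000i → escape time 2
(row=0, col=4): c = 0.2200 + 1.5000i → escape time 2
(row=1, col=0): c = -1.4500 + 0.7500i → escape time 3
(row=1, col=1): c = -1.0325 + 0.7500i → escape time 3
(row=1, col=2): c = -0.6150 + 0.7500i → escape time 5
(row=1, col=3): c = -0.1975 + 0.7500i → escape time 6
(row=1, col=4): c = 0.2200 + 0.7500i → escape time 6
(row=2, col=0): c = -1.4500 + 0.0000i → escape time 6
(row=2, col=1): c = -1.0325 + 0.0000i → escape time 6
(row=2, col=2): c = -0.6150 + 0.0000i → escape time 6
(row=2, col=3): c = -0.1975 + 0.0000i → escape time 6
(row=2, col=4): c = 0.2200 + 0.0000i → escape time 6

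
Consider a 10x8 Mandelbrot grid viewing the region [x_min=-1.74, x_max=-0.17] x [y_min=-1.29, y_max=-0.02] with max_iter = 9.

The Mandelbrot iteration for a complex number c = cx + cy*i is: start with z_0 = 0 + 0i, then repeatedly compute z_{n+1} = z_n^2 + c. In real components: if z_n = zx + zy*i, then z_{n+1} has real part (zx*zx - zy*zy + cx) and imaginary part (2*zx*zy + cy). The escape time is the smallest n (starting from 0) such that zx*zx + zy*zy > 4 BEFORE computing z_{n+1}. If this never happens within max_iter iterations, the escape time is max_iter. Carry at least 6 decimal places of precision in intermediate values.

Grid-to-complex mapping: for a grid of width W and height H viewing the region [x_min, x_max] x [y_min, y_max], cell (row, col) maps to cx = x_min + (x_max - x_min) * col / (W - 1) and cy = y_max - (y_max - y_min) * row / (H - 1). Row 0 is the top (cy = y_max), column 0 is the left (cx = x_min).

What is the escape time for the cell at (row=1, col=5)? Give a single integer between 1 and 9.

z_0 = 0 + 0i, c = -0.8678 + -0.2014i
Iter 1: z = -0.8678 + -0.2014i, |z|^2 = 0.7936
Iter 2: z = -0.1553 + 0.1482i, |z|^2 = 0.0461
Iter 3: z = -0.8656 + -0.2475i, |z|^2 = 0.8105
Iter 4: z = -0.1797 + 0.2270i, |z|^2 = 0.0838
Iter 5: z = -0.8870 + -0.2830i, |z|^2 = 0.8668
Iter 6: z = -0.1611 + 0.3006i, |z|^2 = 0.1163
Iter 7: z = -0.9322 + -0.2983i, |z|^2 = 0.9580
Iter 8: z = -0.0878 + 0.3547i, |z|^2 = 0.1335

Answer: 9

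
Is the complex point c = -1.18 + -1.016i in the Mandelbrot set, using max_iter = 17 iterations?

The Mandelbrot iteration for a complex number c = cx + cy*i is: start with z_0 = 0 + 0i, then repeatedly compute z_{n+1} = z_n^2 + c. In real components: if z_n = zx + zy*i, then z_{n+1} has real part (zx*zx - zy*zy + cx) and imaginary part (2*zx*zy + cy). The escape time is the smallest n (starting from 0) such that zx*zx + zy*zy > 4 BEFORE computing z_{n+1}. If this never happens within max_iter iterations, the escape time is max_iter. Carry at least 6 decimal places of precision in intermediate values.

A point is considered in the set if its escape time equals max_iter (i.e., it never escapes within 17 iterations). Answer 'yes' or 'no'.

z_0 = 0 + 0i, c = -1.1800 + -1.0160i
Iter 1: z = -1.1800 + -1.0160i, |z|^2 = 2.4247
Iter 2: z = -0.8199 + 1.3818i, |z|^2 = 2.5814
Iter 3: z = -2.4171 + -3.2817i, |z|^2 = 16.6118
Escaped at iteration 3

Answer: no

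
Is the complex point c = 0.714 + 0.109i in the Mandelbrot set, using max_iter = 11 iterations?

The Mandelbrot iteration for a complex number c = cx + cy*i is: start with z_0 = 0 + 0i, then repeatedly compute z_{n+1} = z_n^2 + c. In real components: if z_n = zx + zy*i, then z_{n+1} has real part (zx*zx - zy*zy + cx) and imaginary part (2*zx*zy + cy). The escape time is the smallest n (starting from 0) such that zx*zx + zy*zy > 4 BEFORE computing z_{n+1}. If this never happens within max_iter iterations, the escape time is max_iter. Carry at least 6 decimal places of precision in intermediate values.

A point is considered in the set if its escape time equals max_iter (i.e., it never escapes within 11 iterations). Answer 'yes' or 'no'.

z_0 = 0 + 0i, c = 0.7140 + 0.1090i
Iter 1: z = 0.7140 + 0.1090i, |z|^2 = 0.5217
Iter 2: z = 1.2119 + 0.2647i, |z|^2 = 1.5388
Iter 3: z = 2.1127 + 0.7505i, |z|^2 = 5.0267
Escaped at iteration 3

Answer: no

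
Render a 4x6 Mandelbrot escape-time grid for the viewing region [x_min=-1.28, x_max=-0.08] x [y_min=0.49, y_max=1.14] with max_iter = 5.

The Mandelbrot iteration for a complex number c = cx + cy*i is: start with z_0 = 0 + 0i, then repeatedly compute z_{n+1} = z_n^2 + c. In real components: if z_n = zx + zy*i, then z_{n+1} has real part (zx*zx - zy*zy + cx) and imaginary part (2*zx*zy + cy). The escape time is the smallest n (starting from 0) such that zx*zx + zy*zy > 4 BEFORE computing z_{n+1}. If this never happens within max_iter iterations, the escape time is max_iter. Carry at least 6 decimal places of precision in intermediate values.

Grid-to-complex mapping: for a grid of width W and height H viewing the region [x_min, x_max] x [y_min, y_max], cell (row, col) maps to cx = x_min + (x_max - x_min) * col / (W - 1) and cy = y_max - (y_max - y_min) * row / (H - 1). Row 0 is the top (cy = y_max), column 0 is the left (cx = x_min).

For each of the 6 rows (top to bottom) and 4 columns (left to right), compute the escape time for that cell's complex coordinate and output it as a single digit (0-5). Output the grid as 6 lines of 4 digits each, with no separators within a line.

(row=0, col=0): c = -1.2800 + 1.1400i → escape time 2
(row=0, col=1): c = -0.8800 + 1.1400i → escape time 3
(row=0, col=2): c = -0.4800 + 1.1400i → escape time 3
(row=0, col=3): c = -0.0800 + 1.1400i → escape time 4
(row=1, col=0): c = -1.2800 + 1.0100i → escape time 3
(row=1, col=1): c = -0.8800 + 1.0100i → escape time 3
(row=1, col=2): c = -0.4800 + 1.0100i → escape time 4
(row=1, col=3): c = -0.0800 + 1.0100i → escape time 5
(row=2, col=0): c = -1.2800 + 0.8800i → escape time 3
(row=2, col=1): c = -0.8800 + 0.8800i → escape time 3
(row=2, col=2): c = -0.4800 + 0.8800i → escape time 5
(row=2, col=3): c = -0.0800 + 0.8800i → escape time 5
(row=3, col=0): c = -1.2800 + 0.7500i → escape time 3
(row=3, col=1): c = -0.8800 + 0.7500i → escape time 4
(row=3, col=2): c = -0.4800 + 0.7500i → escape time 5
(row=3, col=3): c = -0.0800 + 0.7500i → escape time 5
(row=4, col=0): c = -1.2800 + 0.6200i → escape time 3
(row=4, col=1): c = -0.8800 + 0.6200i → escape time 5
(row=4, col=2): c = -0.4800 + 0.6200i → escape time 5
(row=4, col=3): c = -0.0800 + 0.6200i → escape time 5
(row=5, col=0): c = -1.2800 + 0.4900i → escape time 4
(row=5, col=1): c = -0.8800 + 0.4900i → escape time 5
(row=5, col=2): c = -0.4800 + 0.4900i → escape time 5
(row=5, col=3): c = -0.0800 + 0.4900i → escape time 5

Answer: 2334
3345
3355
3455
3555
4555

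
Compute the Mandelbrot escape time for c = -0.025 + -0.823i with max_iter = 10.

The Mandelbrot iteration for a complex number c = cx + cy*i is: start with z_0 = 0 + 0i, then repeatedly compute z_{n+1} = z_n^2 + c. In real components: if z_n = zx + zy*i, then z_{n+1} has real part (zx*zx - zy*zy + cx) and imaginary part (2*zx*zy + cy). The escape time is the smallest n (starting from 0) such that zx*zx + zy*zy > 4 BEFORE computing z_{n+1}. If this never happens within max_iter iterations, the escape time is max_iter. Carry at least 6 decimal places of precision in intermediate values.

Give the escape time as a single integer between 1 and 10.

z_0 = 0 + 0i, c = -0.0250 + -0.8230i
Iter 1: z = -0.0250 + -0.8230i, |z|^2 = 0.6780
Iter 2: z = -0.7017 + -0.7818i, |z|^2 = 1.1037
Iter 3: z = -0.1439 + 0.2743i, |z|^2 = 0.0959
Iter 4: z = -0.0795 + -0.9019i, |z|^2 = 0.8198
Iter 5: z = -0.8322 + -0.6796i, |z|^2 = 1.1543
Iter 6: z = 0.2057 + 0.3080i, |z|^2 = 0.1372
Iter 7: z = -0.0776 + -0.6963i, |z|^2 = 0.4909
Iter 8: z = -0.5038 + -0.7150i, |z|^2 = 0.7650
Iter 9: z = -0.2823 + -0.1026i, |z|^2 = 0.0902

Answer: 10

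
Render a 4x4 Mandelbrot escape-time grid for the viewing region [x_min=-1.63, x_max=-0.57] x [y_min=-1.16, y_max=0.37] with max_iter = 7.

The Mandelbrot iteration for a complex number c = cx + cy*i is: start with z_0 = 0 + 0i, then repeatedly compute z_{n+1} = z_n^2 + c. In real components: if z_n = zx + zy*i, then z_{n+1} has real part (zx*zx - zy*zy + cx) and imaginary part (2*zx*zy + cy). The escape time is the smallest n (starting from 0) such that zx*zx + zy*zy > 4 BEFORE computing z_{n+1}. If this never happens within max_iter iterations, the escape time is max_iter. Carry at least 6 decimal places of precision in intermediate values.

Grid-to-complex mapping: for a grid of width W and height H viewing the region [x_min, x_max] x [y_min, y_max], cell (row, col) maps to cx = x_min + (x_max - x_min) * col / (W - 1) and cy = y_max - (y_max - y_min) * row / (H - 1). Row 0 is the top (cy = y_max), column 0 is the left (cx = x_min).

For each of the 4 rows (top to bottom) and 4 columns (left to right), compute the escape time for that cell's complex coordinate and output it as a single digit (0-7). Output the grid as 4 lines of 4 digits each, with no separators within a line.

(row=0, col=0): c = -1.6300 + 0.3700i → escape time 4
(row=0, col=1): c = -1.2767 + 0.3700i → escape time 7
(row=0, col=2): c = -0.9233 + 0.3700i → escape time 7
(row=0, col=3): c = -0.5700 + 0.3700i → escape time 7
(row=1, col=0): c = -1.6300 + -0.1400i → escape time 5
(row=1, col=1): c = -1.2767 + -0.1400i → escape time 7
(row=1, col=2): c = -0.9233 + -0.1400i → escape time 7
(row=1, col=3): c = -0.5700 + -0.1400i → escape time 7
(row=2, col=0): c = -1.6300 + -0.6500i → escape time 3
(row=2, col=1): c = -1.2767 + -0.6500i → escape time 3
(row=2, col=2): c = -0.9233 + -0.6500i → escape time 4
(row=2, col=3): c = -0.5700 + -0.6500i → escape time 7
(row=3, col=0): c = -1.6300 + -1.1600i → escape time 1
(row=3, col=1): c = -1.2767 + -1.1600i → escape time 2
(row=3, col=2): c = -0.9233 + -1.1600i → escape time 3
(row=3, col=3): c = -0.5700 + -1.1600i → escape time 3

Answer: 4777
5777
3347
1233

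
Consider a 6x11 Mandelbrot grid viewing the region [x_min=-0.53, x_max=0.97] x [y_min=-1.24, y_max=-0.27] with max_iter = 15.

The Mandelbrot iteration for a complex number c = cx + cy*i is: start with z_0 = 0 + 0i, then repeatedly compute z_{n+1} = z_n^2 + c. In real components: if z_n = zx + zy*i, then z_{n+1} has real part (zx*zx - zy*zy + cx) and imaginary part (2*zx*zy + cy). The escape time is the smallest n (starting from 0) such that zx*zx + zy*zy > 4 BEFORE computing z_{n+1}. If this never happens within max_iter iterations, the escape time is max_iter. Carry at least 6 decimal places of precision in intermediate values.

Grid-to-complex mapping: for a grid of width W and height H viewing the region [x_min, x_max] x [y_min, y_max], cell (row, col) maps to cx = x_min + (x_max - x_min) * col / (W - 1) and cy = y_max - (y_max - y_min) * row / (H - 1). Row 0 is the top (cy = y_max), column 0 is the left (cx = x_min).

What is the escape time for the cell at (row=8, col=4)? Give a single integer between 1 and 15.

z_0 = 0 + 0i, c = 0.6700 + -1.0460i
Iter 1: z = 0.6700 + -1.0460i, |z|^2 = 1.5430
Iter 2: z = 0.0248 + -2.4476i, |z|^2 = 5.9916
Escaped at iteration 2

Answer: 2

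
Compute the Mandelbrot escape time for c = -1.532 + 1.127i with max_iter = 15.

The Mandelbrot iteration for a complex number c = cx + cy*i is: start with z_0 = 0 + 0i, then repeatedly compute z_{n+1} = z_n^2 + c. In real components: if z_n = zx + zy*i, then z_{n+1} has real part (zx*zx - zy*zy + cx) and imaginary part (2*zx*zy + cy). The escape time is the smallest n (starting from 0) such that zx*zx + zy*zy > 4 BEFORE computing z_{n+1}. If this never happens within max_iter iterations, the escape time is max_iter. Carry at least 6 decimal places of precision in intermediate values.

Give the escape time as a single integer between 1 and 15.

z_0 = 0 + 0i, c = -1.5320 + 1.1270i
Iter 1: z = -1.5320 + 1.1270i, |z|^2 = 3.6172
Iter 2: z = -0.4551 + -2.3261i, |z|^2 = 5.6180
Escaped at iteration 2

Answer: 2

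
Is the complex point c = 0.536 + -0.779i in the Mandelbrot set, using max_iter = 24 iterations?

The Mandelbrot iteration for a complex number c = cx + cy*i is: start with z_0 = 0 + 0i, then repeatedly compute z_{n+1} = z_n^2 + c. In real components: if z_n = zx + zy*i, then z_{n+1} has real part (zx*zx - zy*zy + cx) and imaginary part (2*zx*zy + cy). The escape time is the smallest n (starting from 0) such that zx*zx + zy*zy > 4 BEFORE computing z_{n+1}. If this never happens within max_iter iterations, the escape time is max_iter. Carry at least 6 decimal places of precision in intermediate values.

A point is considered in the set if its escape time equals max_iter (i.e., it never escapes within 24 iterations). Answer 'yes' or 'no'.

z_0 = 0 + 0i, c = 0.5360 + -0.7790i
Iter 1: z = 0.5360 + -0.7790i, |z|^2 = 0.8941
Iter 2: z = 0.2165 + -1.6141i, |z|^2 = 2.6521
Iter 3: z = -2.0224 + -1.4778i, |z|^2 = 6.2740
Escaped at iteration 3

Answer: no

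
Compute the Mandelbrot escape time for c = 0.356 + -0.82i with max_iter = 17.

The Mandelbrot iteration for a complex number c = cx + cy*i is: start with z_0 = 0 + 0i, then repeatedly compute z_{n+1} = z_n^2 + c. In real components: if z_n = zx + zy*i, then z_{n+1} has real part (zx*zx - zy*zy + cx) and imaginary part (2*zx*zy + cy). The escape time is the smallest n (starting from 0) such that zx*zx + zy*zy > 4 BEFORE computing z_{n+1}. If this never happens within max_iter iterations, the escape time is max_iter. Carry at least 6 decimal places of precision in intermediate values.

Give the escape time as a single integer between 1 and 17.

z_0 = 0 + 0i, c = 0.3560 + -0.8200i
Iter 1: z = 0.3560 + -0.8200i, |z|^2 = 0.7991
Iter 2: z = -0.1897 + -1.4038i, |z|^2 = 2.0067
Iter 3: z = -1.5788 + -0.2875i, |z|^2 = 2.5752
Iter 4: z = 2.7659 + 0.0878i, |z|^2 = 7.6581
Escaped at iteration 4

Answer: 4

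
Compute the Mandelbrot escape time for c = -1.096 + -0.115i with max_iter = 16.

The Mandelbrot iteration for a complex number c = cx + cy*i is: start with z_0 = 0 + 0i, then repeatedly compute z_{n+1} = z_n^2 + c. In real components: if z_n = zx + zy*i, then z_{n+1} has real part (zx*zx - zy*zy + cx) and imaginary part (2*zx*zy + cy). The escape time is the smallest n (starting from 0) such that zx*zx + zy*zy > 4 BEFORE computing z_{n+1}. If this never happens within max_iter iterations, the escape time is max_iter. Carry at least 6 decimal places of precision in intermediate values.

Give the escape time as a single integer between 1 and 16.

Answer: 16

Derivation:
z_0 = 0 + 0i, c = -1.0960 + -0.1150i
Iter 1: z = -1.0960 + -0.1150i, |z|^2 = 1.2144
Iter 2: z = 0.0920 + 0.1371i, |z|^2 = 0.0273
Iter 3: z = -1.1063 + -0.0898i, |z|^2 = 1.2320
Iter 4: z = 0.1199 + 0.0837i, |z|^2 = 0.0214
Iter 5: z = -1.0886 + -0.0949i, |z|^2 = 1.1941
Iter 6: z = 0.0801 + 0.0917i, |z|^2 = 0.0148
Iter 7: z = -1.0980 + -0.1003i, |z|^2 = 1.2157
Iter 8: z = 0.0995 + 0.1053i, |z|^2 = 0.0210
Iter 9: z = -1.0972 + -0.0940i, |z|^2 = 1.2126
Iter 10: z = 0.0990 + 0.0914i, |z|^2 = 0.0181
Iter 11: z = -1.0946 + -0.0969i, |z|^2 = 1.2074
Iter 12: z = 0.0927 + 0.0972i, |z|^2 = 0.0180
Iter 13: z = -1.0969 + -0.0970i, |z|^2 = 1.2125
Iter 14: z = 0.0977 + 0.0978i, |z|^2 = 0.0191
Iter 15: z = -1.0960 + -0.0959i, |z|^2 = 1.2105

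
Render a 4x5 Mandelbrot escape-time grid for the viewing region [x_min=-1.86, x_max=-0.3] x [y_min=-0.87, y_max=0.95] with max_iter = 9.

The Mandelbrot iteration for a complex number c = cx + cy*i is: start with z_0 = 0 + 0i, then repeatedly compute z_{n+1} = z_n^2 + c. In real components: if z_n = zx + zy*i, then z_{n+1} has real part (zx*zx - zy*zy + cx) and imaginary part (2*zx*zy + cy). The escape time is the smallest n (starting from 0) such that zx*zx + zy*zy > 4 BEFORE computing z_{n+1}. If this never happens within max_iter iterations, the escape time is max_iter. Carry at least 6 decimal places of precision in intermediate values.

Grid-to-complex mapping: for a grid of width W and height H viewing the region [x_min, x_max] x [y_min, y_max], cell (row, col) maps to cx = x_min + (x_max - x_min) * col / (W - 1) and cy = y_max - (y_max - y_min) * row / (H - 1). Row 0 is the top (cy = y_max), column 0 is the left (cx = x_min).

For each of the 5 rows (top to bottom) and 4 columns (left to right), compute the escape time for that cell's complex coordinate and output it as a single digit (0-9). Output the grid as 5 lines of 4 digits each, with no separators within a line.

Answer: 1335
3469
6999
3579
1347

Derivation:
(row=0, col=0): c = -1.8600 + 0.9500i → escape time 1
(row=0, col=1): c = -1.3400 + 0.9500i → escape time 3
(row=0, col=2): c = -0.8200 + 0.9500i → escape time 3
(row=0, col=3): c = -0.3000 + 0.9500i → escape time 5
(row=1, col=0): c = -1.8600 + 0.4950i → escape time 3
(row=1, col=1): c = -1.3400 + 0.4950i → escape time 4
(row=1, col=2): c = -0.8200 + 0.4950i → escape time 6
(row=1, col=3): c = -0.3000 + 0.4950i → escape time 9
(row=2, col=0): c = -1.8600 + 0.0400i → escape time 6
(row=2, col=1): c = -1.3400 + 0.0400i → escape time 9
(row=2, col=2): c = -0.8200 + 0.0400i → escape time 9
(row=2, col=3): c = -0.3000 + 0.0400i → escape time 9
(row=3, col=0): c = -1.8600 + -0.4150i → escape time 3
(row=3, col=1): c = -1.3400 + -0.4150i → escape time 5
(row=3, col=2): c = -0.8200 + -0.4150i → escape time 7
(row=3, col=3): c = -0.3000 + -0.4150i → escape time 9
(row=4, col=0): c = -1.8600 + -0.8700i → escape time 1
(row=4, col=1): c = -1.3400 + -0.8700i → escape time 3
(row=4, col=2): c = -0.8200 + -0.8700i → escape time 4
(row=4, col=3): c = -0.3000 + -0.8700i → escape time 7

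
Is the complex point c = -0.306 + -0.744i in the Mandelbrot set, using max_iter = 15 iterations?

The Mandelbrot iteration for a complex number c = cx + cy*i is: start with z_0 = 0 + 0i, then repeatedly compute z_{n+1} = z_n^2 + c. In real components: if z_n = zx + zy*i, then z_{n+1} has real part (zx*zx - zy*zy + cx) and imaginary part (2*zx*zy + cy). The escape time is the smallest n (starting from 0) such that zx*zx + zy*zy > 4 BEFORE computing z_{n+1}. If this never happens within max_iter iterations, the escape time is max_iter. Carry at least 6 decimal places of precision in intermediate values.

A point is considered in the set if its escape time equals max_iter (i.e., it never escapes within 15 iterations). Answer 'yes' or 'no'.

Answer: no

Derivation:
z_0 = 0 + 0i, c = -0.3060 + -0.7440i
Iter 1: z = -0.3060 + -0.7440i, |z|^2 = 0.6472
Iter 2: z = -0.7659 + -0.2887i, |z|^2 = 0.6699
Iter 3: z = 0.1973 + -0.3018i, |z|^2 = 0.1300
Iter 4: z = -0.3582 + -0.8631i, |z|^2 = 0.8732
Iter 5: z = -0.9226 + -0.1257i, |z|^2 = 0.8670
Iter 6: z = 0.5294 + -0.5120i, |z|^2 = 0.5424
Iter 7: z = -0.2879 + -1.2861i, |z|^2 = 1.7369
Iter 8: z = -1.8772 + -0.0036i, |z|^2 = 3.5239
Iter 9: z = 3.2179 + -0.7306i, |z|^2 = 10.8884
Escaped at iteration 9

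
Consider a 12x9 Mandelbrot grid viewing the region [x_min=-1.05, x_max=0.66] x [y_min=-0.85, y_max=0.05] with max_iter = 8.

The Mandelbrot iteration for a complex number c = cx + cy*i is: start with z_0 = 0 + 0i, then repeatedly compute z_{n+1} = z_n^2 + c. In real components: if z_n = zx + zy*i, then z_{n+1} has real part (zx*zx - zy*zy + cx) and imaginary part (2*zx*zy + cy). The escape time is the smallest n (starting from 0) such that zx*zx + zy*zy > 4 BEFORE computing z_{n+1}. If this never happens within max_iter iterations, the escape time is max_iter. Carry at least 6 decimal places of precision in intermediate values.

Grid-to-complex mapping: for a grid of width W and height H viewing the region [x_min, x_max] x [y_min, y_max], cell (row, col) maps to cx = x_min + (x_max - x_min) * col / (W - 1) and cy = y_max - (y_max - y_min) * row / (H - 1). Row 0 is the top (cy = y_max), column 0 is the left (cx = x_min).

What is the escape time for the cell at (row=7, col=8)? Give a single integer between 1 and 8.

z_0 = 0 + 0i, c = 0.1936 + -0.7375i
Iter 1: z = 0.1936 + -0.7375i, |z|^2 = 0.5814
Iter 2: z = -0.3128 + -1.0231i, |z|^2 = 1.1446
Iter 3: z = -0.7553 + -0.0975i, |z|^2 = 0.5800
Iter 4: z = 0.7546 + -0.5902i, |z|^2 = 0.9178
Iter 5: z = 0.4147 + -1.6283i, |z|^2 = 2.8233
Iter 6: z = -2.2857 + -2.0880i, |z|^2 = 9.5840
Escaped at iteration 6

Answer: 6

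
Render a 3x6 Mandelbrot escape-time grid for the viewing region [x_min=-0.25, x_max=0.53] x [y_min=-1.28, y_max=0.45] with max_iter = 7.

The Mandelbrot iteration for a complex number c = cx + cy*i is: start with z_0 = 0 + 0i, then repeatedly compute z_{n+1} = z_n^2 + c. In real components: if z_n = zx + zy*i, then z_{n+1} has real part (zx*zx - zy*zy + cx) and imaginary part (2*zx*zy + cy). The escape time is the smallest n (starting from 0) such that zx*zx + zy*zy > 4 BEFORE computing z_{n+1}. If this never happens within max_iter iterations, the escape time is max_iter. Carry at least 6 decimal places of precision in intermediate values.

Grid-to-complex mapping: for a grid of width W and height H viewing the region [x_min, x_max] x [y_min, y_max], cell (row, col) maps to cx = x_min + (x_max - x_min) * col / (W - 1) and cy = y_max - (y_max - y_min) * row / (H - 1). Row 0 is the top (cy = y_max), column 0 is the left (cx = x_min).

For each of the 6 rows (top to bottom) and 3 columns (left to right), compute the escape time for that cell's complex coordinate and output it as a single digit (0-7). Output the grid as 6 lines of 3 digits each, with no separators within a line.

(row=0, col=0): c = -0.2500 + 0.4500i → escape time 7
(row=0, col=1): c = 0.1400 + 0.4500i → escape time 7
(row=0, col=2): c = 0.5300 + 0.4500i → escape time 4
(row=1, col=0): c = -0.2500 + 0.1040i → escape time 7
(row=1, col=1): c = 0.1400 + 0.1040i → escape time 7
(row=1, col=2): c = 0.5300 + 0.1040i → escape time 5
(row=2, col=0): c = -0.2500 + -0.2420i → escape time 7
(row=2, col=1): c = 0.1400 + -0.2420i → escape time 7
(row=2, col=2): c = 0.5300 + -0.2420i → escape time 5
(row=3, col=0): c = -0.2500 + -0.5880i → escape time 7
(row=3, col=1): c = 0.1400 + -0.5880i → escape time 7
(row=3, col=2): c = 0.5300 + -0.5880i → escape time 4
(row=4, col=0): c = -0.2500 + -0.9340i → escape time 7
(row=4, col=1): c = 0.1400 + -0.9340i → escape time 4
(row=4, col=2): c = 0.5300 + -0.9340i → escape time 3
(row=5, col=0): c = -0.2500 + -1.2800i → escape time 3
(row=5, col=1): c = 0.1400 + -1.2800i → escape time 2
(row=5, col=2): c = 0.5300 + -1.2800i → escape time 2

Answer: 774
775
775
774
743
322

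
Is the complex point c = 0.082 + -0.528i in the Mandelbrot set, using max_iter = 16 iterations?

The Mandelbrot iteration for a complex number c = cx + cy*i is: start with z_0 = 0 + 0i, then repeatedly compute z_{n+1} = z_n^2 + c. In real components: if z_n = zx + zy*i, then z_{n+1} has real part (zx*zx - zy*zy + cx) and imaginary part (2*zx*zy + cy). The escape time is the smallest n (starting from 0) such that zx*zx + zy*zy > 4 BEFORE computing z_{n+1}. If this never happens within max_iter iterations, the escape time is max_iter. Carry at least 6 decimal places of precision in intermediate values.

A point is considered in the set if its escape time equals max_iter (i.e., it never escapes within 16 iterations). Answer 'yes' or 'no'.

z_0 = 0 + 0i, c = 0.0820 + -0.5280i
Iter 1: z = 0.0820 + -0.5280i, |z|^2 = 0.2855
Iter 2: z = -0.1901 + -0.6146i, |z|^2 = 0.4138
Iter 3: z = -0.2596 + -0.2944i, |z|^2 = 0.1541
Iter 4: z = 0.0627 + -0.3752i, |z|^2 = 0.1447
Iter 5: z = -0.0548 + -0.5751i, |z|^2 = 0.3337
Iter 6: z = -0.2457 + -0.4650i, |z|^2 = 0.2766
Iter 7: z = -0.0738 + -0.2995i, |z|^2 = 0.0952
Iter 8: z = -0.0023 + -0.4838i, |z|^2 = 0.2340
Iter 9: z = -0.1520 + -0.5258i, |z|^2 = 0.2996
Iter 10: z = -0.1714 + -0.3681i, |z|^2 = 0.1649
Iter 11: z = -0.0241 + -0.4018i, |z|^2 = 0.1621
Iter 12: z = -0.0789 + -0.5086i, |z|^2 = 0.2649
Iter 13: z = -0.1704 + -0.4478i, |z|^2 = 0.2295
Iter 14: z = -0.0894 + -0.3754i, |z|^2 = 0.1489
Iter 15: z = -0.0509 + -0.4609i, |z|^2 = 0.2150
Did not escape in 16 iterations → in set

Answer: yes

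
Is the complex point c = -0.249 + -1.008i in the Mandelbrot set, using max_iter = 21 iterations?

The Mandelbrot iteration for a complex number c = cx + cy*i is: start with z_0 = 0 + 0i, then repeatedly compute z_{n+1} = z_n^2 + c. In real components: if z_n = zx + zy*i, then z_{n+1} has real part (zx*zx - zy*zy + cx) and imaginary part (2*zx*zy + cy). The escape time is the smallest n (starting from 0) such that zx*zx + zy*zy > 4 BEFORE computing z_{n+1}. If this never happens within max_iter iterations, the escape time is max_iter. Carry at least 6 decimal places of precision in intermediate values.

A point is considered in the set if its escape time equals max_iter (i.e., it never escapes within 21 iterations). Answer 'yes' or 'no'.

Answer: no

Derivation:
z_0 = 0 + 0i, c = -0.2490 + -1.0080i
Iter 1: z = -0.2490 + -1.0080i, |z|^2 = 1.0781
Iter 2: z = -1.2031 + -0.5060i, |z|^2 = 1.7034
Iter 3: z = 0.9423 + 0.2095i, |z|^2 = 0.9319
Iter 4: z = 0.5950 + -0.6131i, |z|^2 = 0.7300
Iter 5: z = -0.2708 + -1.7376i, |z|^2 = 3.0927
Iter 6: z = -3.1950 + -0.0668i, |z|^2 = 10.2127
Escaped at iteration 6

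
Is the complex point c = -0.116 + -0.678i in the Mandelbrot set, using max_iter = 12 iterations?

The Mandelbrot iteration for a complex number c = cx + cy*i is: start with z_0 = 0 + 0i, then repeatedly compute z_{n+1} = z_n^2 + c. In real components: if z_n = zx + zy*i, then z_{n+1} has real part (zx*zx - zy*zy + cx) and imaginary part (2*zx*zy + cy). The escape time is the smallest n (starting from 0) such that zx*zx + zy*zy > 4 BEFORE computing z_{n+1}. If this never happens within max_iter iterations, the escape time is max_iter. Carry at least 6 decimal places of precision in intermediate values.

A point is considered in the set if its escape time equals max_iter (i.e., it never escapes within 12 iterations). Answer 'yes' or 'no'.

z_0 = 0 + 0i, c = -0.1160 + -0.6780i
Iter 1: z = -0.1160 + -0.6780i, |z|^2 = 0.4731
Iter 2: z = -0.5622 + -0.5207i, |z|^2 = 0.5872
Iter 3: z = -0.0710 + -0.0925i, |z|^2 = 0.0136
Iter 4: z = -0.1195 + -0.6649i, |z|^2 = 0.4563
Iter 5: z = -0.5438 + -0.5191i, |z|^2 = 0.5651
Iter 6: z = -0.0898 + -0.1135i, |z|^2 = 0.0209
Iter 7: z = -0.1208 + -0.6576i, |z|^2 = 0.4471
Iter 8: z = -0.5339 + -0.5191i, |z|^2 = 0.5545
Iter 9: z = -0.1004 + -0.1237i, |z|^2 = 0.0254
Iter 10: z = -0.1212 + -0.6531i, |z|^2 = 0.4413
Iter 11: z = -0.5279 + -0.5196i, |z|^2 = 0.5487
Did not escape in 12 iterations → in set

Answer: yes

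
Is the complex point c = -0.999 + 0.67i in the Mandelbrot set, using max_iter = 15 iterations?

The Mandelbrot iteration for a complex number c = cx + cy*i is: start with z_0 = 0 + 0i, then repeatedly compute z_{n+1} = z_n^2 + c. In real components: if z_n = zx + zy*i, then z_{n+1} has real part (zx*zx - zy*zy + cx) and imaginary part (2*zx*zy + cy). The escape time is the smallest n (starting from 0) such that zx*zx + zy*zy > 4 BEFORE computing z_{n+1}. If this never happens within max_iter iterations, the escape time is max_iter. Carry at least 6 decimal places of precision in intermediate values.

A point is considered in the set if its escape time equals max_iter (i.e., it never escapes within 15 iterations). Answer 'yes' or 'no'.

Answer: no

Derivation:
z_0 = 0 + 0i, c = -0.9990 + 0.6700i
Iter 1: z = -0.9990 + 0.6700i, |z|^2 = 1.4469
Iter 2: z = -0.4499 + -0.6687i, |z|^2 = 0.6495
Iter 3: z = -1.2437 + 1.2717i, |z|^2 = 3.1639
Iter 4: z = -1.0693 + -2.4931i, |z|^2 = 7.3591
Escaped at iteration 4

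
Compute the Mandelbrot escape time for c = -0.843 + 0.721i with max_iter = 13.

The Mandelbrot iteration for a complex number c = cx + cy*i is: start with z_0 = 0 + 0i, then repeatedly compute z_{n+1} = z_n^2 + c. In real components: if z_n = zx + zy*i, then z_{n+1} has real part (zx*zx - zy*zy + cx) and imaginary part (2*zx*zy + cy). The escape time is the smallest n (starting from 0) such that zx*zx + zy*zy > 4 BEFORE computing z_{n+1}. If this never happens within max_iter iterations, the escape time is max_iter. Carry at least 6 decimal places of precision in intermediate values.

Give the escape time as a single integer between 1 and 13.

Answer: 4

Derivation:
z_0 = 0 + 0i, c = -0.8430 + 0.7210i
Iter 1: z = -0.8430 + 0.7210i, |z|^2 = 1.2305
Iter 2: z = -0.6522 + -0.4946i, |z|^2 = 0.6700
Iter 3: z = -0.6623 + 1.3662i, |z|^2 = 2.3050
Iter 4: z = -2.2708 + -1.0886i, |z|^2 = 6.3413
Escaped at iteration 4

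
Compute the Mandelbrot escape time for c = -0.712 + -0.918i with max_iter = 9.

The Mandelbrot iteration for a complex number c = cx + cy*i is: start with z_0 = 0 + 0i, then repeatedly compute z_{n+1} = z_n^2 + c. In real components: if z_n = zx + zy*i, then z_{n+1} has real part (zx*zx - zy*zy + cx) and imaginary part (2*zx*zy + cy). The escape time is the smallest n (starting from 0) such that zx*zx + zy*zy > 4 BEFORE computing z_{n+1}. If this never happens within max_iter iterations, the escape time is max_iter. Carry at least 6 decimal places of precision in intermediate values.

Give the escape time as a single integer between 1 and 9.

z_0 = 0 + 0i, c = -0.7120 + -0.9180i
Iter 1: z = -0.7120 + -0.9180i, |z|^2 = 1.3497
Iter 2: z = -1.0478 + 0.3892i, |z|^2 = 1.2493
Iter 3: z = 0.2343 + -1.7337i, |z|^2 = 3.0605
Iter 4: z = -3.6627 + -1.7305i, |z|^2 = 16.4098
Escaped at iteration 4

Answer: 4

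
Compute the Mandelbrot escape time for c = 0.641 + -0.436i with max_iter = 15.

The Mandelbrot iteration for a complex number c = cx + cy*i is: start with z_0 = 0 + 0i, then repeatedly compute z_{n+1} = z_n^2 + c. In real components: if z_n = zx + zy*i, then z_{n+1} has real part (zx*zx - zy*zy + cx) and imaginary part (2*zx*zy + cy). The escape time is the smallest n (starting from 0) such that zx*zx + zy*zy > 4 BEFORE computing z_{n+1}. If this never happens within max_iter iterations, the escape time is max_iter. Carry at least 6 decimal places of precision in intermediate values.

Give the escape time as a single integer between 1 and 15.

Answer: 3

Derivation:
z_0 = 0 + 0i, c = 0.6410 + -0.4360i
Iter 1: z = 0.6410 + -0.4360i, |z|^2 = 0.6010
Iter 2: z = 0.8618 + -0.9950i, |z|^2 = 1.7326
Iter 3: z = 0.3937 + -2.1509i, |z|^2 = 4.7813
Escaped at iteration 3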